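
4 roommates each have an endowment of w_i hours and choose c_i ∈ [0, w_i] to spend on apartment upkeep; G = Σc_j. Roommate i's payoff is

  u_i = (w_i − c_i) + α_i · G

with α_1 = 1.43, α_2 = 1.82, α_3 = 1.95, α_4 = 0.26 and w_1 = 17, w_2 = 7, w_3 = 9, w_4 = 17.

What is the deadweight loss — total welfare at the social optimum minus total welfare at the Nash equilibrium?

∂u_i/∂c_i = α_i − 1, so roommate i contributes w_i if α_i > 1, else 0.
α_i > 1 for i ∈ {1, 2, 3}; NE contributions (17, 7, 9, 0), G = 33.
W^NE = Σw_i − G^NE + (Σα_i)·G^NE = 50 + 4.46·33 = 197.18.
Planner: ∂(Σu_j)/∂c_i = Σα_j − 1 = 4.46 > 0, so everyone contributes w_i; G^SO = 50, W^SO = 50 + 4.46·50 = 273.
Deadweight loss = 75.82.

75.82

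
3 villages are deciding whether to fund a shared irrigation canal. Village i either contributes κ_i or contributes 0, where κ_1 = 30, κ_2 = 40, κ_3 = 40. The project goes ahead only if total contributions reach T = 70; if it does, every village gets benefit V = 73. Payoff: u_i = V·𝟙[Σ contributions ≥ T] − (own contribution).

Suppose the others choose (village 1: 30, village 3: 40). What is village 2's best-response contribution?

Others' total = 70 ≥ 70; contributing adds cost 40 for no extra benefit.
Best response: 0.

0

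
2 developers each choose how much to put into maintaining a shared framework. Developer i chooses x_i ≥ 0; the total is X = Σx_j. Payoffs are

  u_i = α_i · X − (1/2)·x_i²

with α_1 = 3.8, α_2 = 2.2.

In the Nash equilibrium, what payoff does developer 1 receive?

15.58

Developer i's FOC: ∂u_i/∂x_i = α_i − x_i = 0, so x_i* = α_i.
NE contributions = (3.8, 2.2); X = 6.
u_1 = α_1·X − ½·(x_1)² = 3.8·6 − ½·3.8² = 15.58.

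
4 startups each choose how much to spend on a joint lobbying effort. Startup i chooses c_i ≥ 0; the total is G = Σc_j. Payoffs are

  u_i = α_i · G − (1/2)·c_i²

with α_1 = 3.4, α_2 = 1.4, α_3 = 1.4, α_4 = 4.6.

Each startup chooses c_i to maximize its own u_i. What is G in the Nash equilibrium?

Startup i's FOC: ∂u_i/∂c_i = α_i − c_i = 0, so c_i* = α_i.
NE contributions = (3.4, 1.4, 1.4, 4.6); G = 10.8.

10.8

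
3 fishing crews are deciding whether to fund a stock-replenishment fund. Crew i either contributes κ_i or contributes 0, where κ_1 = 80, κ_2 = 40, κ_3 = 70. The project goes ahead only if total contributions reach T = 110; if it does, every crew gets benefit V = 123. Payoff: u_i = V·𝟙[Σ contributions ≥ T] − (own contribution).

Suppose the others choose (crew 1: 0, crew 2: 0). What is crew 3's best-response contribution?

0

Others' total = 0. Even contributing 70 gives 70 < 110: no benefit either way.
Best response: 0.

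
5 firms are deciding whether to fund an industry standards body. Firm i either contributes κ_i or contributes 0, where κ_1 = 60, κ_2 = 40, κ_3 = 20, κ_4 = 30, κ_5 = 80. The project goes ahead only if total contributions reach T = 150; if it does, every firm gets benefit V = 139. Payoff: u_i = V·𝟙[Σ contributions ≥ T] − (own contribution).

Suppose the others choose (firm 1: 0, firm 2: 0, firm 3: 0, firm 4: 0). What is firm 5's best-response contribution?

0

Others' total = 0. Even contributing 80 gives 80 < 150: no benefit either way.
Best response: 0.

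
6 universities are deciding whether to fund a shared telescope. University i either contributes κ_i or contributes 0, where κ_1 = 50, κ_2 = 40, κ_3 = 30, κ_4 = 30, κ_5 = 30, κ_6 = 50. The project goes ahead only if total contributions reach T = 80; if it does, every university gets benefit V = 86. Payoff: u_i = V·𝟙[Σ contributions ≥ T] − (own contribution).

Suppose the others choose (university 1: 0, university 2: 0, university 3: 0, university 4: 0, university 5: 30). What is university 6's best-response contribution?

Others' total = 30. Contributing 50 brings total to 80 ≥ 80: gain V − κ_6 = 36.
Best response: 50.

50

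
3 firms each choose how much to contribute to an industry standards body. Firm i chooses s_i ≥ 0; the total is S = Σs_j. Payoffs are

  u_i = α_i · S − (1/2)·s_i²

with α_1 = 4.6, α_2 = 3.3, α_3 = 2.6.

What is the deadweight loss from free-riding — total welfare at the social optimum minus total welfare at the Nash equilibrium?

74.53

Firm i's FOC: ∂u_i/∂s_i = α_i − s_i = 0, so s_i* = α_i.
NE contributions = (4.6, 3.3, 2.6); S = 10.5.
W^NE = (Σα)·S − ½Σα_i² = 10.5² − ½·38.81 = 90.845.
Planner sets s_i = Σα_j = 10.5 for every i, so S^SO = 3·10.5 = 31.5.
W^SO = (Σα)·S^SO − ½·3·(Σα)² = (3/2)·10.5² = 165.375.
Deadweight loss = W^SO − W^NE = 74.53.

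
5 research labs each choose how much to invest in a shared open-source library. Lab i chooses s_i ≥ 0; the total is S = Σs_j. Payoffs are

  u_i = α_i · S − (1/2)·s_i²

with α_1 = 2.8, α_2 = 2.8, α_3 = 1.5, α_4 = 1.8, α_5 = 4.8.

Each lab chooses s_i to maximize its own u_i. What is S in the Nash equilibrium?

Lab i's FOC: ∂u_i/∂s_i = α_i − s_i = 0, so s_i* = α_i.
NE contributions = (2.8, 2.8, 1.5, 1.8, 4.8); S = 13.7.

13.7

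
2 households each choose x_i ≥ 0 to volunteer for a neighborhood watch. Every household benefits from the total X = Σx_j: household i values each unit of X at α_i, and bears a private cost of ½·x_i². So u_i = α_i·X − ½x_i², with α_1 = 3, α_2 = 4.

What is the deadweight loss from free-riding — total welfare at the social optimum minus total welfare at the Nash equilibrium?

Household i's FOC: ∂u_i/∂x_i = α_i − x_i = 0, so x_i* = α_i.
NE contributions = (3, 4); X = 7.
W^NE = (Σα)·X − ½Σα_i² = 7² − ½·25 = 36.5.
Planner sets x_i = Σα_j = 7 for every i, so X^SO = 2·7 = 14.
W^SO = (Σα)·X^SO − ½·2·(Σα)² = (2/2)·7² = 49.
Deadweight loss = W^SO − W^NE = 12.5.

12.5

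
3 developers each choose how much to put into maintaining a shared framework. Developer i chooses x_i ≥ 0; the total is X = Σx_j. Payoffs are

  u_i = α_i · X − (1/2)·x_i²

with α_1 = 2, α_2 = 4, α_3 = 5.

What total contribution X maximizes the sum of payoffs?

33

Planner FOC: ∂(Σu_j)/∂x_i = (Σα_j) − x_i = 0, so x_i^SO = Σα_j = 11 for every i; X^SO = 33.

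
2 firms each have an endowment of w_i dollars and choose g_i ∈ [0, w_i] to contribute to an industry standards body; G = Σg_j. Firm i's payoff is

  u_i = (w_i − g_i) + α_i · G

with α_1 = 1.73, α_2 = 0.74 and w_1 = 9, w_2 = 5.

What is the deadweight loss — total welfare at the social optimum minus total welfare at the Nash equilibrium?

∂u_i/∂g_i = α_i − 1, so firm i contributes w_i if α_i > 1, else 0.
α_i > 1 for i ∈ {1}; NE contributions (9, 0), G = 9.
W^NE = Σw_i − G^NE + (Σα_i)·G^NE = 14 + 1.47·9 = 27.23.
Planner: ∂(Σu_j)/∂g_i = Σα_j − 1 = 1.47 > 0, so everyone contributes w_i; G^SO = 14, W^SO = 14 + 1.47·14 = 34.58.
Deadweight loss = 7.35.

7.35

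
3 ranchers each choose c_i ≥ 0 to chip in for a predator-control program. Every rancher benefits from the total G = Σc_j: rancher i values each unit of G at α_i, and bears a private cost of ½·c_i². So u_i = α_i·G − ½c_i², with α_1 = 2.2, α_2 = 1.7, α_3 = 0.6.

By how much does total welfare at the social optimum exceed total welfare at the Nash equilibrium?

14.17

Rancher i's FOC: ∂u_i/∂c_i = α_i − c_i = 0, so c_i* = α_i.
NE contributions = (2.2, 1.7, 0.6); G = 4.5.
W^NE = (Σα)·G − ½Σα_i² = 4.5² − ½·8.09 = 16.205.
Planner sets c_i = Σα_j = 4.5 for every i, so G^SO = 3·4.5 = 13.5.
W^SO = (Σα)·G^SO − ½·3·(Σα)² = (3/2)·4.5² = 30.375.
Deadweight loss = W^SO − W^NE = 14.17.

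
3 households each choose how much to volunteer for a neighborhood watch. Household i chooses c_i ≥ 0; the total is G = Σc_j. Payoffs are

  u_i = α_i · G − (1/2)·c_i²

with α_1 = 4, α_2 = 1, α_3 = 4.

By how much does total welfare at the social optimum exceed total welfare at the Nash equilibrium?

Household i's FOC: ∂u_i/∂c_i = α_i − c_i = 0, so c_i* = α_i.
NE contributions = (4, 1, 4); G = 9.
W^NE = (Σα)·G − ½Σα_i² = 9² − ½·33 = 64.5.
Planner sets c_i = Σα_j = 9 for every i, so G^SO = 3·9 = 27.
W^SO = (Σα)·G^SO − ½·3·(Σα)² = (3/2)·9² = 121.5.
Deadweight loss = W^SO − W^NE = 57.

57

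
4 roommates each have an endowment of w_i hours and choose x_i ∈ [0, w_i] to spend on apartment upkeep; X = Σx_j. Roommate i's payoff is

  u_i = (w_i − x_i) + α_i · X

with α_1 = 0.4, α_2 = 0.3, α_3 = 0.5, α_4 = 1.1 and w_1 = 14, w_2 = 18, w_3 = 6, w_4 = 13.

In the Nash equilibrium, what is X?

∂u_i/∂x_i = α_i − 1, so roommate i contributes w_i if α_i > 1, else 0.
α_i > 1 for i ∈ {4}; NE contributions (0, 0, 0, 13), X = 13.

13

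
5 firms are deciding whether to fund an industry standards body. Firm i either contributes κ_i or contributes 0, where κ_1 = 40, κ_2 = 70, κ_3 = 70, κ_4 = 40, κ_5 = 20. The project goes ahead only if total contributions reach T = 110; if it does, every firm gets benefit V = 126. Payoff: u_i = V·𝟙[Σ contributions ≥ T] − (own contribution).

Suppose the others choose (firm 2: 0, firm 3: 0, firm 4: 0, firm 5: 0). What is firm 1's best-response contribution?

Others' total = 0. Even contributing 40 gives 40 < 110: no benefit either way.
Best response: 0.

0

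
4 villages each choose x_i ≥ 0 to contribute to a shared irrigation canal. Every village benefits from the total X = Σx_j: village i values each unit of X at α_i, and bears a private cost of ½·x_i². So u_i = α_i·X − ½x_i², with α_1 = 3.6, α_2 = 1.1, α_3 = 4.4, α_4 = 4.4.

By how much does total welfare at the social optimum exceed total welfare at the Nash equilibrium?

Village i's FOC: ∂u_i/∂x_i = α_i − x_i = 0, so x_i* = α_i.
NE contributions = (3.6, 1.1, 4.4, 4.4); X = 13.5.
W^NE = (Σα)·X − ½Σα_i² = 13.5² − ½·52.89 = 155.805.
Planner sets x_i = Σα_j = 13.5 for every i, so X^SO = 4·13.5 = 54.
W^SO = (Σα)·X^SO − ½·4·(Σα)² = (4/2)·13.5² = 364.5.
Deadweight loss = W^SO − W^NE = 208.695.

208.695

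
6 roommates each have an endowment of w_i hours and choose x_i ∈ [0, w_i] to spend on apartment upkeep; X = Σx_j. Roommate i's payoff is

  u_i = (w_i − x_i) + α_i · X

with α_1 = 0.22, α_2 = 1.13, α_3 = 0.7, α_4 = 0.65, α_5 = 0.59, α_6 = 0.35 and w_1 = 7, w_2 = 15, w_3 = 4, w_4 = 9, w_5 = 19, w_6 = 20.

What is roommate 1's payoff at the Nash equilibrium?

10.3

∂u_i/∂x_i = α_i − 1, so roommate i contributes w_i if α_i > 1, else 0.
α_i > 1 for i ∈ {2}; NE contributions (0, 15, 0, 0, 0, 0), X = 15.
u_1 = (7 − 0) + 0.22·15 = 10.3.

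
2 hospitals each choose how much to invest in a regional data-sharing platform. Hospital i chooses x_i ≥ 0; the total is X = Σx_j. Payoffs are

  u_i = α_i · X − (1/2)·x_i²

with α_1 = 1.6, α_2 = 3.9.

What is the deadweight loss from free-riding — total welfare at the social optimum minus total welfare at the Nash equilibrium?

8.885

Hospital i's FOC: ∂u_i/∂x_i = α_i − x_i = 0, so x_i* = α_i.
NE contributions = (1.6, 3.9); X = 5.5.
W^NE = (Σα)·X − ½Σα_i² = 5.5² − ½·17.77 = 21.365.
Planner sets x_i = Σα_j = 5.5 for every i, so X^SO = 2·5.5 = 11.
W^SO = (Σα)·X^SO − ½·2·(Σα)² = (2/2)·5.5² = 30.25.
Deadweight loss = W^SO − W^NE = 8.885.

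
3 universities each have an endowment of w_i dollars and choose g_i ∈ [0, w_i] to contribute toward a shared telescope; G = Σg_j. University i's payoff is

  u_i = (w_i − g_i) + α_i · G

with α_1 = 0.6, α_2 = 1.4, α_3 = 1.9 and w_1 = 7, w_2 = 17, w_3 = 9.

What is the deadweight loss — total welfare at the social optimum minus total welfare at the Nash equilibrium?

∂u_i/∂g_i = α_i − 1, so university i contributes w_i if α_i > 1, else 0.
α_i > 1 for i ∈ {2, 3}; NE contributions (0, 17, 9), G = 26.
W^NE = Σw_i − G^NE + (Σα_i)·G^NE = 33 + 2.9·26 = 108.4.
Planner: ∂(Σu_j)/∂g_i = Σα_j − 1 = 2.9 > 0, so everyone contributes w_i; G^SO = 33, W^SO = 33 + 2.9·33 = 128.7.
Deadweight loss = 20.3.

20.3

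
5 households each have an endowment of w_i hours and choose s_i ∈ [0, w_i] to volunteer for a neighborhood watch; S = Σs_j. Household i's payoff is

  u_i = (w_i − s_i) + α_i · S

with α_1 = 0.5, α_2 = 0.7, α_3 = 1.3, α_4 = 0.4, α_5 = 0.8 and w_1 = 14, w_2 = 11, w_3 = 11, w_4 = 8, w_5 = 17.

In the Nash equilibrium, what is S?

11

∂u_i/∂s_i = α_i − 1, so household i contributes w_i if α_i > 1, else 0.
α_i > 1 for i ∈ {3}; NE contributions (0, 0, 11, 0, 0), S = 11.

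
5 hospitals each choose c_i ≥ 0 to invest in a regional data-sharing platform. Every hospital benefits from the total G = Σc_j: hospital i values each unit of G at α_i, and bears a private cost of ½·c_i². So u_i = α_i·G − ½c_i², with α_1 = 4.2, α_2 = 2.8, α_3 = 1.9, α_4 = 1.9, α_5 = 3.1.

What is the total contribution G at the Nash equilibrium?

13.9

Hospital i's FOC: ∂u_i/∂c_i = α_i − c_i = 0, so c_i* = α_i.
NE contributions = (4.2, 2.8, 1.9, 1.9, 3.1); G = 13.9.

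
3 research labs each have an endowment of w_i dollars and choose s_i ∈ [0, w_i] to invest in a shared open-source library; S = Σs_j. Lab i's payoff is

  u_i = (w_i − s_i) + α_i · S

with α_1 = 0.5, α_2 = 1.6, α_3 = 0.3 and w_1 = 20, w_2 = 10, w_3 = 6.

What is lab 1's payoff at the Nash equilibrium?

∂u_i/∂s_i = α_i − 1, so lab i contributes w_i if α_i > 1, else 0.
α_i > 1 for i ∈ {2}; NE contributions (0, 10, 0), S = 10.
u_1 = (20 − 0) + 0.5·10 = 25.

25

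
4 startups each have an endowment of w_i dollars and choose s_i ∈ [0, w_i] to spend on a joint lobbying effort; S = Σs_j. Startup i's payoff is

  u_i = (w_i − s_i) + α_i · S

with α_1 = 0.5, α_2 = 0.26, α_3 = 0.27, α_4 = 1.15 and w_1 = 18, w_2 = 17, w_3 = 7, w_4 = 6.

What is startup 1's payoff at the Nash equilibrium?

∂u_i/∂s_i = α_i − 1, so startup i contributes w_i if α_i > 1, else 0.
α_i > 1 for i ∈ {4}; NE contributions (0, 0, 0, 6), S = 6.
u_1 = (18 − 0) + 0.5·6 = 21.

21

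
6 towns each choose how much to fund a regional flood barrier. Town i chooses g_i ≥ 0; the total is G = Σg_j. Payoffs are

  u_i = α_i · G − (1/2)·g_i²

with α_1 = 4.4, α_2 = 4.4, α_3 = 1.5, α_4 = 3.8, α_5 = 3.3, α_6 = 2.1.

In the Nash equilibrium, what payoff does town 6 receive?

Town i's FOC: ∂u_i/∂g_i = α_i − g_i = 0, so g_i* = α_i.
NE contributions = (4.4, 4.4, 1.5, 3.8, 3.3, 2.1); G = 19.5.
u_6 = α_6·G − ½·(g_6)² = 2.1·19.5 − ½·2.1² = 38.745.

38.745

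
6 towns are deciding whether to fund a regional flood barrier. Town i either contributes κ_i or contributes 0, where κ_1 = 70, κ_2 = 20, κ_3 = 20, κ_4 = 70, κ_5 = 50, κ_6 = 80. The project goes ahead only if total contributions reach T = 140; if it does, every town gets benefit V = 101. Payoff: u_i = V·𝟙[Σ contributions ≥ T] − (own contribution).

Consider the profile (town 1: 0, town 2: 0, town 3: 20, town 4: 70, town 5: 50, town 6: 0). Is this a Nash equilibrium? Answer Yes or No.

Yes

Total = 140 ≥ 140: provided.
Town 1 (pledges 0, payoff 101): pledging 70 → total 210, payoff 31. No gain.
Town 2 (pledges 0, payoff 101): pledging 20 → total 160, payoff 81. No gain.
Town 3 (pledges 20, payoff 81): dropping to 0 → total 120, payoff 0. No gain.
Town 4 (pledges 70, payoff 31): dropping to 0 → total 70, payoff 0. No gain.
Town 5 (pledges 50, payoff 51): dropping to 0 → total 90, payoff 0. No gain.
Town 6 (pledges 0, payoff 101): pledging 80 → total 220, payoff 21. No gain.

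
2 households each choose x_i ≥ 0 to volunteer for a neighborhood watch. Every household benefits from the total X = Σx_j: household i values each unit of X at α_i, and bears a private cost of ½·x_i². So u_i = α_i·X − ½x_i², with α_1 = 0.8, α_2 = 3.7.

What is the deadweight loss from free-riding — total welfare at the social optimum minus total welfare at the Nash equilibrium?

7.165

Household i's FOC: ∂u_i/∂x_i = α_i − x_i = 0, so x_i* = α_i.
NE contributions = (0.8, 3.7); X = 4.5.
W^NE = (Σα)·X − ½Σα_i² = 4.5² − ½·14.33 = 13.085.
Planner sets x_i = Σα_j = 4.5 for every i, so X^SO = 2·4.5 = 9.
W^SO = (Σα)·X^SO − ½·2·(Σα)² = (2/2)·4.5² = 20.25.
Deadweight loss = W^SO − W^NE = 7.165.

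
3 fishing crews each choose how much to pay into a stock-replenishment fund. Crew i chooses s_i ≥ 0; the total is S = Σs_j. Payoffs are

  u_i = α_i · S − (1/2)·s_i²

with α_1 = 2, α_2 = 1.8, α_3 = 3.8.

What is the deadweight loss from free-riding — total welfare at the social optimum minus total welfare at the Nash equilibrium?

Crew i's FOC: ∂u_i/∂s_i = α_i − s_i = 0, so s_i* = α_i.
NE contributions = (2, 1.8, 3.8); S = 7.6.
W^NE = (Σα)·S − ½Σα_i² = 7.6² − ½·21.68 = 46.92.
Planner sets s_i = Σα_j = 7.6 for every i, so S^SO = 3·7.6 = 22.8.
W^SO = (Σα)·S^SO − ½·3·(Σα)² = (3/2)·7.6² = 86.64.
Deadweight loss = W^SO − W^NE = 39.72.

39.72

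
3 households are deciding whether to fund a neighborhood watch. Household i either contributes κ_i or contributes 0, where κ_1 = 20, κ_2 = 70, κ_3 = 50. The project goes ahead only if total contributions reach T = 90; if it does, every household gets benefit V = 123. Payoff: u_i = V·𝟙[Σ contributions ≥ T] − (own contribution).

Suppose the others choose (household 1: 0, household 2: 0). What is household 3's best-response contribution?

0

Others' total = 0. Even contributing 50 gives 50 < 90: no benefit either way.
Best response: 0.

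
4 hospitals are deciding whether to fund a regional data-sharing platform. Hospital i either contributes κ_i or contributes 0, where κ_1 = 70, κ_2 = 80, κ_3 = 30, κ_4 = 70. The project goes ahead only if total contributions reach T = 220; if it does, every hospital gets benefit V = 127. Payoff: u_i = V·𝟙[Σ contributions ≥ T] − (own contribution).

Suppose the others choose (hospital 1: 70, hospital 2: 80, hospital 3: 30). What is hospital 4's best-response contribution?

70

Others' total = 180. Contributing 70 brings total to 250 ≥ 220: gain V − κ_4 = 57.
Best response: 70.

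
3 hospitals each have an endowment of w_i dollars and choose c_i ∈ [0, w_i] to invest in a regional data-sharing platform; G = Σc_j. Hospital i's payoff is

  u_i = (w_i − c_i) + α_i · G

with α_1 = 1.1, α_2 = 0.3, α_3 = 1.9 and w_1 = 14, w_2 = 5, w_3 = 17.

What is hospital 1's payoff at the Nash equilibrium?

34.1

∂u_i/∂c_i = α_i − 1, so hospital i contributes w_i if α_i > 1, else 0.
α_i > 1 for i ∈ {1, 3}; NE contributions (14, 0, 17), G = 31.
u_1 = (14 − 14) + 1.1·31 = 34.1.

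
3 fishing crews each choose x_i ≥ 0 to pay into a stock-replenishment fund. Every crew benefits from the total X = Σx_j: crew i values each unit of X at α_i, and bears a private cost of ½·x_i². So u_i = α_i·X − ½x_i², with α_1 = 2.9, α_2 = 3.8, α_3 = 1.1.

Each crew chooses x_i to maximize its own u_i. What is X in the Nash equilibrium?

7.8

Crew i's FOC: ∂u_i/∂x_i = α_i − x_i = 0, so x_i* = α_i.
NE contributions = (2.9, 3.8, 1.1); X = 7.8.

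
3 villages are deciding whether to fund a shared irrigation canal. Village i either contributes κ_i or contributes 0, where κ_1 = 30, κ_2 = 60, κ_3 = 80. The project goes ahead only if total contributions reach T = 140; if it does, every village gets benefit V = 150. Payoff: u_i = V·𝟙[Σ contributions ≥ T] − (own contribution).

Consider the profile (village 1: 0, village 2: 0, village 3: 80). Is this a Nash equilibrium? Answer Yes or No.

Total = 80 < 140: not provided.
Village 1 (pledges 0, payoff 0): pledging 30 → total 110, payoff -30. No gain.
Village 2 (pledges 0, payoff 0): pledging 60 → total 140, payoff 90. Profitable deviation.

No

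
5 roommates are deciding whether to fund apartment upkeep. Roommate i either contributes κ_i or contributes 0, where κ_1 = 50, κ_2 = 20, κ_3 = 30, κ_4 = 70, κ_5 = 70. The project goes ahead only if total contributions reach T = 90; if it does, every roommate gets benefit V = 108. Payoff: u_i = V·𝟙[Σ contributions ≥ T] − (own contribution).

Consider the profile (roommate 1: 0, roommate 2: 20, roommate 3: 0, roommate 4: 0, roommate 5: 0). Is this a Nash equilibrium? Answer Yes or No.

Total = 20 < 90: not provided.
Roommate 1 (pledges 0, payoff 0): pledging 50 → total 70, payoff -50. No gain.
Roommate 2 (pledges 20, payoff -20): dropping to 0 → total 0, payoff 0. Profitable deviation.

No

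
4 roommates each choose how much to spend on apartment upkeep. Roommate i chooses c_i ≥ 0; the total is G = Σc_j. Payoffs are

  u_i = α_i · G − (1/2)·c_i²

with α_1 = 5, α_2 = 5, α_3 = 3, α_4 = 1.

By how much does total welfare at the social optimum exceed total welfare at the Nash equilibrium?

226

Roommate i's FOC: ∂u_i/∂c_i = α_i − c_i = 0, so c_i* = α_i.
NE contributions = (5, 5, 3, 1); G = 14.
W^NE = (Σα)·G − ½Σα_i² = 14² − ½·60 = 166.
Planner sets c_i = Σα_j = 14 for every i, so G^SO = 4·14 = 56.
W^SO = (Σα)·G^SO − ½·4·(Σα)² = (4/2)·14² = 392.
Deadweight loss = W^SO − W^NE = 226.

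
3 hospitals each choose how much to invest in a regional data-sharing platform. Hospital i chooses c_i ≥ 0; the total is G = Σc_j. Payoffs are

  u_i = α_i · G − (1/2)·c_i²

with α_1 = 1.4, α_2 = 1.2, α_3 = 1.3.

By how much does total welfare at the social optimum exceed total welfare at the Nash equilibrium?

Hospital i's FOC: ∂u_i/∂c_i = α_i − c_i = 0, so c_i* = α_i.
NE contributions = (1.4, 1.2, 1.3); G = 3.9.
W^NE = (Σα)·G − ½Σα_i² = 3.9² − ½·5.09 = 12.665.
Planner sets c_i = Σα_j = 3.9 for every i, so G^SO = 3·3.9 = 11.7.
W^SO = (Σα)·G^SO − ½·3·(Σα)² = (3/2)·3.9² = 22.815.
Deadweight loss = W^SO − W^NE = 10.15.

10.15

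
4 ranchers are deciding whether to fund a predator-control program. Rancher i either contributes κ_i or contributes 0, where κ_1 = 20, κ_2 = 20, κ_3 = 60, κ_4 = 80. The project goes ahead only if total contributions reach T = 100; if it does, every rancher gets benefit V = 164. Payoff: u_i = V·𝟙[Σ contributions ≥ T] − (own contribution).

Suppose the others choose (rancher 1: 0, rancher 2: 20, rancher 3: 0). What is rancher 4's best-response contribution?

Others' total = 20. Contributing 80 brings total to 100 ≥ 100: gain V − κ_4 = 84.
Best response: 80.

80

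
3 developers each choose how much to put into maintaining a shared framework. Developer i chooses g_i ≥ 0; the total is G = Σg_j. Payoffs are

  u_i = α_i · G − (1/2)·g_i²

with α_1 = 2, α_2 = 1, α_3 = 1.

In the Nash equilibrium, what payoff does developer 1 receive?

6

Developer i's FOC: ∂u_i/∂g_i = α_i − g_i = 0, so g_i* = α_i.
NE contributions = (2, 1, 1); G = 4.
u_1 = α_1·G − ½·(g_1)² = 2·4 − ½·2² = 6.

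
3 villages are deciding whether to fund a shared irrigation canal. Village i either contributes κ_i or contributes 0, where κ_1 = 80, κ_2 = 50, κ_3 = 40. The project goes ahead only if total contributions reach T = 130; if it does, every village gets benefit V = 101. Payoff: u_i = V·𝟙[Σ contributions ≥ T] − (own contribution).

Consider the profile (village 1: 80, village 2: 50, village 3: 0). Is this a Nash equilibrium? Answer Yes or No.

Total = 130 ≥ 130: provided.
Village 1 (pledges 80, payoff 21): dropping to 0 → total 50, payoff 0. No gain.
Village 2 (pledges 50, payoff 51): dropping to 0 → total 80, payoff 0. No gain.
Village 3 (pledges 0, payoff 101): pledging 40 → total 170, payoff 61. No gain.

Yes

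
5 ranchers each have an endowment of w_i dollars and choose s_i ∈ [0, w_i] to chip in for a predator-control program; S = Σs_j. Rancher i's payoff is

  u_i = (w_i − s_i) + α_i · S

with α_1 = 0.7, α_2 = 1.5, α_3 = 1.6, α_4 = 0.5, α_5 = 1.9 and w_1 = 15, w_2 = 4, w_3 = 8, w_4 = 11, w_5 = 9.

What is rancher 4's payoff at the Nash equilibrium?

21.5

∂u_i/∂s_i = α_i − 1, so rancher i contributes w_i if α_i > 1, else 0.
α_i > 1 for i ∈ {2, 3, 5}; NE contributions (0, 4, 8, 0, 9), S = 21.
u_4 = (11 − 0) + 0.5·21 = 21.5.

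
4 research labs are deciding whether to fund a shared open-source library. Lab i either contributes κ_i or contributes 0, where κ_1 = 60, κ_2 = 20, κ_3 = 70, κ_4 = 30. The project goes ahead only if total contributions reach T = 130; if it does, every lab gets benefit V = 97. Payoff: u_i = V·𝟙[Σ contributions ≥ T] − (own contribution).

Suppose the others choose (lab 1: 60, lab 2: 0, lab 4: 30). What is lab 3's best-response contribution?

70

Others' total = 90. Contributing 70 brings total to 160 ≥ 130: gain V − κ_3 = 27.
Best response: 70.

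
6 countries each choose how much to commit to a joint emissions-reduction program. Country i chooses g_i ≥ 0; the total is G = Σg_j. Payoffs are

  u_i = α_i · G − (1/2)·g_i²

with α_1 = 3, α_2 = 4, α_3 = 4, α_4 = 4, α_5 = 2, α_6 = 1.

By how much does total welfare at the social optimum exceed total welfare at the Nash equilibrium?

Country i's FOC: ∂u_i/∂g_i = α_i − g_i = 0, so g_i* = α_i.
NE contributions = (3, 4, 4, 4, 2, 1); G = 18.
W^NE = (Σα)·G − ½Σα_i² = 18² − ½·62 = 293.
Planner sets g_i = Σα_j = 18 for every i, so G^SO = 6·18 = 108.
W^SO = (Σα)·G^SO − ½·6·(Σα)² = (6/2)·18² = 972.
Deadweight loss = W^SO − W^NE = 679.

679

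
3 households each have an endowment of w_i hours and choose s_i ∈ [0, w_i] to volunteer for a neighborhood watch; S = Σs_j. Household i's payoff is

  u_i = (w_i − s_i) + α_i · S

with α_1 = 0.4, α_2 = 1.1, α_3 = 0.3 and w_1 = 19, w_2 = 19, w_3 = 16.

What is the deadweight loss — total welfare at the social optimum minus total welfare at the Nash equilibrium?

28

∂u_i/∂s_i = α_i − 1, so household i contributes w_i if α_i > 1, else 0.
α_i > 1 for i ∈ {2}; NE contributions (0, 19, 0), S = 19.
W^NE = Σw_i − S^NE + (Σα_i)·S^NE = 54 + 0.8·19 = 69.2.
Planner: ∂(Σu_j)/∂s_i = Σα_j − 1 = 0.8 > 0, so everyone contributes w_i; S^SO = 54, W^SO = 54 + 0.8·54 = 97.2.
Deadweight loss = 28.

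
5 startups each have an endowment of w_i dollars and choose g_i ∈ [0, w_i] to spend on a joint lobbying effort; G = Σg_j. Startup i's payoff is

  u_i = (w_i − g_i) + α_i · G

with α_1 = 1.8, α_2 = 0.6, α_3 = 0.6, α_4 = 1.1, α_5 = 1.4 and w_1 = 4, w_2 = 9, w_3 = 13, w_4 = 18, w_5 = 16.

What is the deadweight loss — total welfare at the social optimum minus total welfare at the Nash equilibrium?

99

∂u_i/∂g_i = α_i − 1, so startup i contributes w_i if α_i > 1, else 0.
α_i > 1 for i ∈ {1, 4, 5}; NE contributions (4, 0, 0, 18, 16), G = 38.
W^NE = Σw_i − G^NE + (Σα_i)·G^NE = 60 + 4.5·38 = 231.
Planner: ∂(Σu_j)/∂g_i = Σα_j − 1 = 4.5 > 0, so everyone contributes w_i; G^SO = 60, W^SO = 60 + 4.5·60 = 330.
Deadweight loss = 99.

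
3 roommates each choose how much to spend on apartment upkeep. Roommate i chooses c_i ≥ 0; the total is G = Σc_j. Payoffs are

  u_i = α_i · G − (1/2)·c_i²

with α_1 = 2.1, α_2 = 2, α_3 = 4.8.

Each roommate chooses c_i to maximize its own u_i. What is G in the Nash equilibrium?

8.9

Roommate i's FOC: ∂u_i/∂c_i = α_i − c_i = 0, so c_i* = α_i.
NE contributions = (2.1, 2, 4.8); G = 8.9.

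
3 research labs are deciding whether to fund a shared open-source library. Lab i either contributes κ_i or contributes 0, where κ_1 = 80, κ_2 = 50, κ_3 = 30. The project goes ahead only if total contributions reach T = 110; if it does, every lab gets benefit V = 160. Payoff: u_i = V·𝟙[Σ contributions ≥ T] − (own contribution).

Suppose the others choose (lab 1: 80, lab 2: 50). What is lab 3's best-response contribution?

Others' total = 130 ≥ 110; contributing adds cost 30 for no extra benefit.
Best response: 0.

0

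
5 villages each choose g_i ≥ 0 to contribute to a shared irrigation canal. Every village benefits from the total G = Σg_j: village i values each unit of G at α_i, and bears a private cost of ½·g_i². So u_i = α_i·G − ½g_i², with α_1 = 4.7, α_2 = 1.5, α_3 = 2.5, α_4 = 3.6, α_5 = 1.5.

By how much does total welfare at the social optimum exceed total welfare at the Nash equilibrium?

308.56

Village i's FOC: ∂u_i/∂g_i = α_i − g_i = 0, so g_i* = α_i.
NE contributions = (4.7, 1.5, 2.5, 3.6, 1.5); G = 13.8.
W^NE = (Σα)·G − ½Σα_i² = 13.8² − ½·45.8 = 167.54.
Planner sets g_i = Σα_j = 13.8 for every i, so G^SO = 5·13.8 = 69.
W^SO = (Σα)·G^SO − ½·5·(Σα)² = (5/2)·13.8² = 476.1.
Deadweight loss = W^SO − W^NE = 308.56.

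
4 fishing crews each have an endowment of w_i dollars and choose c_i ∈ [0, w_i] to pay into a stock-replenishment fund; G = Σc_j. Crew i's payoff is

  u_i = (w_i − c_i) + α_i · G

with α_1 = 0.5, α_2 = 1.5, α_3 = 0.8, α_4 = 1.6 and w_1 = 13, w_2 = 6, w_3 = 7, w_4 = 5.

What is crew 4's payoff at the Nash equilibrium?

∂u_i/∂c_i = α_i − 1, so crew i contributes w_i if α_i > 1, else 0.
α_i > 1 for i ∈ {2, 4}; NE contributions (0, 6, 0, 5), G = 11.
u_4 = (5 − 5) + 1.6·11 = 17.6.

17.6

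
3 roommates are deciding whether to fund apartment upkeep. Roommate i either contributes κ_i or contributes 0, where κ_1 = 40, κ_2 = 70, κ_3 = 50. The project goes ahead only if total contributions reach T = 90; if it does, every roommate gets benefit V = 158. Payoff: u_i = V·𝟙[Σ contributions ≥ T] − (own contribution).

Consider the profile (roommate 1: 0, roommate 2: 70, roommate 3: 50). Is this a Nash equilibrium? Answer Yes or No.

Total = 120 ≥ 90: provided.
Roommate 1 (pledges 0, payoff 158): pledging 40 → total 160, payoff 118. No gain.
Roommate 2 (pledges 70, payoff 88): dropping to 0 → total 50, payoff 0. No gain.
Roommate 3 (pledges 50, payoff 108): dropping to 0 → total 70, payoff 0. No gain.

Yes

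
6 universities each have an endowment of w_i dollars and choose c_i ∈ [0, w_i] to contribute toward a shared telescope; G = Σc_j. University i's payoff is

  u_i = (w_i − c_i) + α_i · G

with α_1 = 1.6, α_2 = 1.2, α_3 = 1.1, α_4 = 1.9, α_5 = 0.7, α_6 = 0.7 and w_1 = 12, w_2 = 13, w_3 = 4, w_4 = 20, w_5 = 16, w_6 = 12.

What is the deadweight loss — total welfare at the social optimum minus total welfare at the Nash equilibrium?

173.6

∂u_i/∂c_i = α_i − 1, so university i contributes w_i if α_i > 1, else 0.
α_i > 1 for i ∈ {1, 2, 3, 4}; NE contributions (12, 13, 4, 20, 0, 0), G = 49.
W^NE = Σw_i − G^NE + (Σα_i)·G^NE = 77 + 6.2·49 = 380.8.
Planner: ∂(Σu_j)/∂c_i = Σα_j − 1 = 6.2 > 0, so everyone contributes w_i; G^SO = 77, W^SO = 77 + 6.2·77 = 554.4.
Deadweight loss = 173.6.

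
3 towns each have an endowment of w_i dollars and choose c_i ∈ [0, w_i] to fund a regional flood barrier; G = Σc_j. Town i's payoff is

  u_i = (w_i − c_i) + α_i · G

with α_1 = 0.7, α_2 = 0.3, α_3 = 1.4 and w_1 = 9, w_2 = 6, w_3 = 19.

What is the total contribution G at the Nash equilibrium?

∂u_i/∂c_i = α_i − 1, so town i contributes w_i if α_i > 1, else 0.
α_i > 1 for i ∈ {3}; NE contributions (0, 0, 19), G = 19.

19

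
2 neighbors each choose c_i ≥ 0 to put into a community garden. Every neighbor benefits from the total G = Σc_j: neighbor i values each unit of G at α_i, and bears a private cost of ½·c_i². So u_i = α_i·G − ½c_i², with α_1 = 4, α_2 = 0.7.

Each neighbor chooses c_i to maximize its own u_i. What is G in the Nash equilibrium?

4.7

Neighbor i's FOC: ∂u_i/∂c_i = α_i − c_i = 0, so c_i* = α_i.
NE contributions = (4, 0.7); G = 4.7.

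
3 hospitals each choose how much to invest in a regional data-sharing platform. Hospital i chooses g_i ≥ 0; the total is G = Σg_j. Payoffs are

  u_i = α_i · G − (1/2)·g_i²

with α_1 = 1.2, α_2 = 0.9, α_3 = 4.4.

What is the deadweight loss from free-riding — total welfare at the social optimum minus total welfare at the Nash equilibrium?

31.93

Hospital i's FOC: ∂u_i/∂g_i = α_i − g_i = 0, so g_i* = α_i.
NE contributions = (1.2, 0.9, 4.4); G = 6.5.
W^NE = (Σα)·G − ½Σα_i² = 6.5² − ½·21.61 = 31.445.
Planner sets g_i = Σα_j = 6.5 for every i, so G^SO = 3·6.5 = 19.5.
W^SO = (Σα)·G^SO − ½·3·(Σα)² = (3/2)·6.5² = 63.375.
Deadweight loss = W^SO − W^NE = 31.93.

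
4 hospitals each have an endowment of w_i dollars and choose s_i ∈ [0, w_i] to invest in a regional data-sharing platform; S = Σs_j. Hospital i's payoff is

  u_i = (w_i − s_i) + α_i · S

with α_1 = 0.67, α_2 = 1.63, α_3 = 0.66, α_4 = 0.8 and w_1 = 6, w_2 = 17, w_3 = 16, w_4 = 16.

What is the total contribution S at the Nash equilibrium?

17

∂u_i/∂s_i = α_i − 1, so hospital i contributes w_i if α_i > 1, else 0.
α_i > 1 for i ∈ {2}; NE contributions (0, 17, 0, 0), S = 17.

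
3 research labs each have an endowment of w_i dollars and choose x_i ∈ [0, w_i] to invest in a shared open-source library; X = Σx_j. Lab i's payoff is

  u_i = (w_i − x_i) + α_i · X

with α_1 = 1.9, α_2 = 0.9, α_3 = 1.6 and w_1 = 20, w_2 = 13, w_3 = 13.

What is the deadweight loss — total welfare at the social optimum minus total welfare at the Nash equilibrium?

44.2

∂u_i/∂x_i = α_i − 1, so lab i contributes w_i if α_i > 1, else 0.
α_i > 1 for i ∈ {1, 3}; NE contributions (20, 0, 13), X = 33.
W^NE = Σw_i − X^NE + (Σα_i)·X^NE = 46 + 3.4·33 = 158.2.
Planner: ∂(Σu_j)/∂x_i = Σα_j − 1 = 3.4 > 0, so everyone contributes w_i; X^SO = 46, W^SO = 46 + 3.4·46 = 202.4.
Deadweight loss = 44.2.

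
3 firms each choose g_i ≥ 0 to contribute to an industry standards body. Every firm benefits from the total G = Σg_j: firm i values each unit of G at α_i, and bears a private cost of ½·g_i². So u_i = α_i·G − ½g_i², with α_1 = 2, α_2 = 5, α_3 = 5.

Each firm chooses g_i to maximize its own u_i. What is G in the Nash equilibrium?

Firm i's FOC: ∂u_i/∂g_i = α_i − g_i = 0, so g_i* = α_i.
NE contributions = (2, 5, 5); G = 12.

12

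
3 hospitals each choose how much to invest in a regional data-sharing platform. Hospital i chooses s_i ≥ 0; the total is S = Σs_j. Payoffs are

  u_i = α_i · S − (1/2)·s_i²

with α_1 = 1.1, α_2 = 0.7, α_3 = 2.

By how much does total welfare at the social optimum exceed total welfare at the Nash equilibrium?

10.07

Hospital i's FOC: ∂u_i/∂s_i = α_i − s_i = 0, so s_i* = α_i.
NE contributions = (1.1, 0.7, 2); S = 3.8.
W^NE = (Σα)·S − ½Σα_i² = 3.8² − ½·5.7 = 11.59.
Planner sets s_i = Σα_j = 3.8 for every i, so S^SO = 3·3.8 = 11.4.
W^SO = (Σα)·S^SO − ½·3·(Σα)² = (3/2)·3.8² = 21.66.
Deadweight loss = W^SO − W^NE = 10.07.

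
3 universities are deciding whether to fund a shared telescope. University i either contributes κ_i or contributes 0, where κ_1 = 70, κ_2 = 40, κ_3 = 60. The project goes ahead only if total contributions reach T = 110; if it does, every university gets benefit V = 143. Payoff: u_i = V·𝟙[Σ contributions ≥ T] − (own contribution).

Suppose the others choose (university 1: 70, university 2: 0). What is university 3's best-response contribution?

Others' total = 70. Contributing 60 brings total to 130 ≥ 110: gain V − κ_3 = 83.
Best response: 60.

60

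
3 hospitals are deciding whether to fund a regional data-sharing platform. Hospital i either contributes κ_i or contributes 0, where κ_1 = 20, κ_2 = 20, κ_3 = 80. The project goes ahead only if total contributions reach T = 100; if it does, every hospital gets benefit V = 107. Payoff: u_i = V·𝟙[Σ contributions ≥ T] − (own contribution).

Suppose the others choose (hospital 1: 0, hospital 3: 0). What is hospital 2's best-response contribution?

Others' total = 0. Even contributing 20 gives 20 < 100: no benefit either way.
Best response: 0.

0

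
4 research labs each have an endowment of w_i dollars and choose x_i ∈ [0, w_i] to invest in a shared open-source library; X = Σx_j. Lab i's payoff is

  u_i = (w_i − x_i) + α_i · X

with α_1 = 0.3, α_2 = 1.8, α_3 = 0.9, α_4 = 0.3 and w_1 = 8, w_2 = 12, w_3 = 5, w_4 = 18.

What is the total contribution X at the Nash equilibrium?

∂u_i/∂x_i = α_i − 1, so lab i contributes w_i if α_i > 1, else 0.
α_i > 1 for i ∈ {2}; NE contributions (0, 12, 0, 0), X = 12.

12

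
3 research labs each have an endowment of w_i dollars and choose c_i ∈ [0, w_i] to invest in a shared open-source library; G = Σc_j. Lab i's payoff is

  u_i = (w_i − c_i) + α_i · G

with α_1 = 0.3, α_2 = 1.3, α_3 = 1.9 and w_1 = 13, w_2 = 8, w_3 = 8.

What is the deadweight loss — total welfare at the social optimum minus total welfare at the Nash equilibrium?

32.5

∂u_i/∂c_i = α_i − 1, so lab i contributes w_i if α_i > 1, else 0.
α_i > 1 for i ∈ {2, 3}; NE contributions (0, 8, 8), G = 16.
W^NE = Σw_i − G^NE + (Σα_i)·G^NE = 29 + 2.5·16 = 69.
Planner: ∂(Σu_j)/∂c_i = Σα_j − 1 = 2.5 > 0, so everyone contributes w_i; G^SO = 29, W^SO = 29 + 2.5·29 = 101.5.
Deadweight loss = 32.5.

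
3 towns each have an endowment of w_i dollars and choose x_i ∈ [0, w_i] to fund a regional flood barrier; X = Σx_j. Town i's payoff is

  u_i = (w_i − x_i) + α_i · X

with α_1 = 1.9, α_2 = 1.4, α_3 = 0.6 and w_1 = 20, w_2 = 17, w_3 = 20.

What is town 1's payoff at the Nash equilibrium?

∂u_i/∂x_i = α_i − 1, so town i contributes w_i if α_i > 1, else 0.
α_i > 1 for i ∈ {1, 2}; NE contributions (20, 17, 0), X = 37.
u_1 = (20 − 20) + 1.9·37 = 70.3.

70.3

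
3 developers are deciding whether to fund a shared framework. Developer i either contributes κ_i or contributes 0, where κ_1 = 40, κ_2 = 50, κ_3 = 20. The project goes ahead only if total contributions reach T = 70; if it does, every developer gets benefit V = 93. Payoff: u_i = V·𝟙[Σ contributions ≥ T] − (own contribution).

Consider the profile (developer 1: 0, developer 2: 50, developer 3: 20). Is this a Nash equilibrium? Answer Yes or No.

Yes

Total = 70 ≥ 70: provided.
Developer 1 (pledges 0, payoff 93): pledging 40 → total 110, payoff 53. No gain.
Developer 2 (pledges 50, payoff 43): dropping to 0 → total 20, payoff 0. No gain.
Developer 3 (pledges 20, payoff 73): dropping to 0 → total 50, payoff 0. No gain.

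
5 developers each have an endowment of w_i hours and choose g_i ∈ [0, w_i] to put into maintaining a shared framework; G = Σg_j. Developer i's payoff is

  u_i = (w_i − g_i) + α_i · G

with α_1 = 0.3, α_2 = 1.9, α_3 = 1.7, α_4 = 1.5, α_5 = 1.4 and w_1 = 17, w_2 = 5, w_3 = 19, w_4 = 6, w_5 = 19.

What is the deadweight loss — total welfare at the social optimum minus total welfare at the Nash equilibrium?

98.6

∂u_i/∂g_i = α_i − 1, so developer i contributes w_i if α_i > 1, else 0.
α_i > 1 for i ∈ {2, 3, 4, 5}; NE contributions (0, 5, 19, 6, 19), G = 49.
W^NE = Σw_i − G^NE + (Σα_i)·G^NE = 66 + 5.8·49 = 350.2.
Planner: ∂(Σu_j)/∂g_i = Σα_j − 1 = 5.8 > 0, so everyone contributes w_i; G^SO = 66, W^SO = 66 + 5.8·66 = 448.8.
Deadweight loss = 98.6.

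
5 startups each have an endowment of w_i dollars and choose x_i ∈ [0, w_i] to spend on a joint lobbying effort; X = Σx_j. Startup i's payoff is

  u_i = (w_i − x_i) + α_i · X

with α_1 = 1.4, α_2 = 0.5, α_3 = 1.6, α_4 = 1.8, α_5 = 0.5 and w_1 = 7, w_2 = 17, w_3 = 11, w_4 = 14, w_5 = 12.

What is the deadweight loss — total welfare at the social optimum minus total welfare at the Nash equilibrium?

∂u_i/∂x_i = α_i − 1, so startup i contributes w_i if α_i > 1, else 0.
α_i > 1 for i ∈ {1, 3, 4}; NE contributions (7, 0, 11, 14, 0), X = 32.
W^NE = Σw_i − X^NE + (Σα_i)·X^NE = 61 + 4.8·32 = 214.6.
Planner: ∂(Σu_j)/∂x_i = Σα_j − 1 = 4.8 > 0, so everyone contributes w_i; X^SO = 61, W^SO = 61 + 4.8·61 = 353.8.
Deadweight loss = 139.2.

139.2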